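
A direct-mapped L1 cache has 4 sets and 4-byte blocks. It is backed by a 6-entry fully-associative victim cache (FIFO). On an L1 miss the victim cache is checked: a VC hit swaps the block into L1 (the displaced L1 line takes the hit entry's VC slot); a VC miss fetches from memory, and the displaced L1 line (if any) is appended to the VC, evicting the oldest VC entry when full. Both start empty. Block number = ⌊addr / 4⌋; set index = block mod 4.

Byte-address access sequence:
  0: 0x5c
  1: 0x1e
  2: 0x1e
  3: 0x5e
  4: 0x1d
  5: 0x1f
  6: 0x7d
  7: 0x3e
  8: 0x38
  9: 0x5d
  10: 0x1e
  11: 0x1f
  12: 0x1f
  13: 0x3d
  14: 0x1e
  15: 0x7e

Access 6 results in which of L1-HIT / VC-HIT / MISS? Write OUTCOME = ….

  [0] addr=0x5c blk=23 s=3: MISS | VC []
  [1] addr=0x1e blk=7 s=3: MISS | VC [23]
  [2] addr=0x1e blk=7 s=3: L1-HIT | VC [23]
  [3] addr=0x5e blk=23 s=3: VC-HIT | VC [7]
  [4] addr=0x1d blk=7 s=3: VC-HIT | VC [23]
  [5] addr=0x1f blk=7 s=3: L1-HIT | VC [23]
  [6] addr=0x7d blk=31 s=3: MISS | VC [23, 7]
  [7] addr=0x3e blk=15 s=3: MISS | VC [23, 7, 31]
  [8] addr=0x38 blk=14 s=2: MISS | VC [23, 7, 31]
  [9] addr=0x5d blk=23 s=3: VC-HIT | VC [15, 7, 31]
  [10] addr=0x1e blk=7 s=3: VC-HIT | VC [15, 23, 31]
  [11] addr=0x1f blk=7 s=3: L1-HIT | VC [15, 23, 31]
  [12] addr=0x1f blk=7 s=3: L1-HIT | VC [15, 23, 31]
  [13] addr=0x3d blk=15 s=3: VC-HIT | VC [7, 23, 31]
  [14] addr=0x1e blk=7 s=3: VC-HIT | VC [15, 23, 31]
  [15] addr=0x7e blk=31 s=3: VC-HIT | VC [15, 23, 7]

OUTCOME = MISS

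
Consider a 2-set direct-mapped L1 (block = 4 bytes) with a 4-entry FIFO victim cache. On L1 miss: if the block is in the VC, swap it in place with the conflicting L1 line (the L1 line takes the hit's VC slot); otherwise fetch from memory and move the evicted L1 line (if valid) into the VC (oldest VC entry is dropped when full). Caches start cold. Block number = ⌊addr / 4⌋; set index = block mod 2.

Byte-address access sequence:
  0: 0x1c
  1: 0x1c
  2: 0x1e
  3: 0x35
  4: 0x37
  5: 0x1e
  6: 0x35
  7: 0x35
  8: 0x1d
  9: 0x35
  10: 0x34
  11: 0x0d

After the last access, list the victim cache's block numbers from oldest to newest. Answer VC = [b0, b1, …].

VC = [7, 13]

#0 0x1c→b7/s1 MISS; vc=[]
#1 0x1c→b7/s1 L1-HIT; vc=[]
#2 0x1e→b7/s1 L1-HIT; vc=[]
#3 0x35→b13/s1 MISS; vc=[7]
#4 0x37→b13/s1 L1-HIT; vc=[7]
#5 0x1e→b7/s1 VC-HIT; vc=[13]
#6 0x35→b13/s1 VC-HIT; vc=[7]
#7 0x35→b13/s1 L1-HIT; vc=[7]
#8 0x1d→b7/s1 VC-HIT; vc=[13]
#9 0x35→b13/s1 VC-HIT; vc=[7]
#10 0x34→b13/s1 L1-HIT; vc=[7]
#11 0xd→b3/s1 MISS; vc=[7,13]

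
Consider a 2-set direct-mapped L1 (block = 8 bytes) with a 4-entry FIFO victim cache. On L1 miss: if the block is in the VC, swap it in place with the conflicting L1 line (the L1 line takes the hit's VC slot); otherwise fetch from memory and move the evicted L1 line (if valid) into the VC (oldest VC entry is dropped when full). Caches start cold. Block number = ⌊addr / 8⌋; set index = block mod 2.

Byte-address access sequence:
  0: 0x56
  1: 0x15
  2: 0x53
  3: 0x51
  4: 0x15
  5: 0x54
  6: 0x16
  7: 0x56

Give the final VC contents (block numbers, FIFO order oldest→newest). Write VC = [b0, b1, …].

#0 0x56→b10/s0 MISS; vc=[]
#1 0x15→b2/s0 MISS; vc=[10]
#2 0x53→b10/s0 VC-HIT; vc=[2]
#3 0x51→b10/s0 L1-HIT; vc=[2]
#4 0x15→b2/s0 VC-HIT; vc=[10]
#5 0x54→b10/s0 VC-HIT; vc=[2]
#6 0x16→b2/s0 VC-HIT; vc=[10]
#7 0x56→b10/s0 VC-HIT; vc=[2]

VC = [2]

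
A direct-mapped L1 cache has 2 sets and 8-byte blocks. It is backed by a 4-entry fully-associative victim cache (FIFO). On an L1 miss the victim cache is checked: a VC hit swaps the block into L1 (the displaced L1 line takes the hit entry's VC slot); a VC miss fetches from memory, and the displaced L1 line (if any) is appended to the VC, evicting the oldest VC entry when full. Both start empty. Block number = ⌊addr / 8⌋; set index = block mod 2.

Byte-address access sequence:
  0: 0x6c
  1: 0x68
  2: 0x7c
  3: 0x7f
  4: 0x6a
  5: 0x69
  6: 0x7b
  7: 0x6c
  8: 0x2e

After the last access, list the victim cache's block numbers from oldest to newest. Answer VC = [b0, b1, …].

VC = [15, 13]

#0 0x6c→b13/s1 MISS; vc=[]
#1 0x68→b13/s1 L1-HIT; vc=[]
#2 0x7c→b15/s1 MISS; vc=[13]
#3 0x7f→b15/s1 L1-HIT; vc=[13]
#4 0x6a→b13/s1 VC-HIT; vc=[15]
#5 0x69→b13/s1 L1-HIT; vc=[15]
#6 0x7b→b15/s1 VC-HIT; vc=[13]
#7 0x6c→b13/s1 VC-HIT; vc=[15]
#8 0x2e→b5/s1 MISS; vc=[15,13]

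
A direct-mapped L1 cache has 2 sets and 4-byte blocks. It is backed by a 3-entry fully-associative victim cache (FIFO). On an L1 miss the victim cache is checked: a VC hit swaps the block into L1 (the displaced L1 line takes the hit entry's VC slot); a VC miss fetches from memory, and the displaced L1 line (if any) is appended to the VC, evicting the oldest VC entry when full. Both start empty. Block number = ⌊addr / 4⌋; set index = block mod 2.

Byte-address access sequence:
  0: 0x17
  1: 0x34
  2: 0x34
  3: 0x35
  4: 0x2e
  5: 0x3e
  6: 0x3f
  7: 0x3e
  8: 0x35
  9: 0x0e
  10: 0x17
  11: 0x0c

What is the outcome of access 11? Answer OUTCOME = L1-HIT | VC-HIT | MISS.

OUTCOME = VC-HIT

  [0] addr=0x17 blk=5 s=1: MISS | VC []
  [1] addr=0x34 blk=13 s=1: MISS | VC [5]
  [2] addr=0x34 blk=13 s=1: L1-HIT | VC [5]
  [3] addr=0x35 blk=13 s=1: L1-HIT | VC [5]
  [4] addr=0x2e blk=11 s=1: MISS | VC [5, 13]
  [5] addr=0x3e blk=15 s=1: MISS | VC [5, 13, 11]
  [6] addr=0x3f blk=15 s=1: L1-HIT | VC [5, 13, 11]
  [7] addr=0x3e blk=15 s=1: L1-HIT | VC [5, 13, 11]
  [8] addr=0x35 blk=13 s=1: VC-HIT | VC [5, 15, 11]
  [9] addr=0xe blk=3 s=1: MISS | VC [15, 11, 13]
  [10] addr=0x17 blk=5 s=1: MISS | VC [11, 13, 3]
  [11] addr=0xc blk=3 s=1: VC-HIT | VC [11, 13, 5]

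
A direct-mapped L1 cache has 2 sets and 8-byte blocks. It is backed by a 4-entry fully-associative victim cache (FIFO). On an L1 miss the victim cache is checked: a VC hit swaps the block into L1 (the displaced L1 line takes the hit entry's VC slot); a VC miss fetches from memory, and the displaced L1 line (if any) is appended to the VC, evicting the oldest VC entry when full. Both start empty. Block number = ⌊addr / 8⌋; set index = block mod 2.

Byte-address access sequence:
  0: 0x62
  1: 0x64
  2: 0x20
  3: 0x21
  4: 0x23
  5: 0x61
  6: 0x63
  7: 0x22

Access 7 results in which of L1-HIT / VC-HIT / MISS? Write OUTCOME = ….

  [0] addr=0x62 blk=12 s=0: MISS | VC []
  [1] addr=0x64 blk=12 s=0: L1-HIT | VC []
  [2] addr=0x20 blk=4 s=0: MISS | VC [12]
  [3] addr=0x21 blk=4 s=0: L1-HIT | VC [12]
  [4] addr=0x23 blk=4 s=0: L1-HIT | VC [12]
  [5] addr=0x61 blk=12 s=0: VC-HIT | VC [4]
  [6] addr=0x63 blk=12 s=0: L1-HIT | VC [4]
  [7] addr=0x22 blk=4 s=0: VC-HIT | VC [12]

OUTCOME = VC-HIT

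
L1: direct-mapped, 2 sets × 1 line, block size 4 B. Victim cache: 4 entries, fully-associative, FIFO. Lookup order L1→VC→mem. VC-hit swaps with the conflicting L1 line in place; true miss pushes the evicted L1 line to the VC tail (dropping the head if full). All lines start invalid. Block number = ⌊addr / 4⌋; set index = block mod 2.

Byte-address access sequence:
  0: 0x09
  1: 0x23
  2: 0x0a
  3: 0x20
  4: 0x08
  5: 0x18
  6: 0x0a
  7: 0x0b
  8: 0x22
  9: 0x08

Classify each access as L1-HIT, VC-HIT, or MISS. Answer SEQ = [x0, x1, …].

#0 0x9→b2/s0 MISS; vc=[]
#1 0x23→b8/s0 MISS; vc=[2]
#2 0xa→b2/s0 VC-HIT; vc=[8]
#3 0x20→b8/s0 VC-HIT; vc=[2]
#4 0x8→b2/s0 VC-HIT; vc=[8]
#5 0x18→b6/s0 MISS; vc=[8,2]
#6 0xa→b2/s0 VC-HIT; vc=[8,6]
#7 0xb→b2/s0 L1-HIT; vc=[8,6]
#8 0x22→b8/s0 VC-HIT; vc=[2,6]
#9 0x8→b2/s0 VC-HIT; vc=[8,6]

SEQ = [MISS, MISS, VC-HIT, VC-HIT, VC-HIT, MISS, VC-HIT, L1-HIT, VC-HIT, VC-HIT]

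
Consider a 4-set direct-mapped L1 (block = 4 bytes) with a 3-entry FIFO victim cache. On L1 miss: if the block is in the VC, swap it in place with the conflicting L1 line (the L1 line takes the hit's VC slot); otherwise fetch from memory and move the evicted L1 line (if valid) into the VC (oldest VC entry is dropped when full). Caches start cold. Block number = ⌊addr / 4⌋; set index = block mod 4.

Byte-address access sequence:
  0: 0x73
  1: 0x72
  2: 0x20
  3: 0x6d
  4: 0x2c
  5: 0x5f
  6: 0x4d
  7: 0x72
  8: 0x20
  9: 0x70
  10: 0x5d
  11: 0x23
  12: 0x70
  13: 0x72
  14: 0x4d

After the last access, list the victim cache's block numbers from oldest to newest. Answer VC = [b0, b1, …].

VC = [11, 23, 8]

  [0] addr=0x73 blk=28 s=0: MISS | VC []
  [1] addr=0x72 blk=28 s=0: L1-HIT | VC []
  [2] addr=0x20 blk=8 s=0: MISS | VC [28]
  [3] addr=0x6d blk=27 s=3: MISS | VC [28]
  [4] addr=0x2c blk=11 s=3: MISS | VC [28, 27]
  [5] addr=0x5f blk=23 s=3: MISS | VC [28, 27, 11]
  [6] addr=0x4d blk=19 s=3: MISS | VC [27, 11, 23]
  [7] addr=0x72 blk=28 s=0: MISS | VC [11, 23, 8]
  [8] addr=0x20 blk=8 s=0: VC-HIT | VC [11, 23, 28]
  [9] addr=0x70 blk=28 s=0: VC-HIT | VC [11, 23, 8]
  [10] addr=0x5d blk=23 s=3: VC-HIT | VC [11, 19, 8]
  [11] addr=0x23 blk=8 s=0: VC-HIT | VC [11, 19, 28]
  [12] addr=0x70 blk=28 s=0: VC-HIT | VC [11, 19, 8]
  [13] addr=0x72 blk=28 s=0: L1-HIT | VC [11, 19, 8]
  [14] addr=0x4d blk=19 s=3: VC-HIT | VC [11, 23, 8]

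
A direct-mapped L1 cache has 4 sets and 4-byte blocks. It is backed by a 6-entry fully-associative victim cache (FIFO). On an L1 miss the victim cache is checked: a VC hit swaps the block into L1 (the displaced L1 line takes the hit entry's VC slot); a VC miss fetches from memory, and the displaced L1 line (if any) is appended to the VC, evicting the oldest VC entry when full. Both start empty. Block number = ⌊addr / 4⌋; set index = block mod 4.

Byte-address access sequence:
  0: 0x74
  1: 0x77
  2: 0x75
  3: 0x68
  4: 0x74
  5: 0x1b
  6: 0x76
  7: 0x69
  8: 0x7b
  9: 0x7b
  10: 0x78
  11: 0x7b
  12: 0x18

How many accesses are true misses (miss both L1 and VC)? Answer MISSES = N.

#0 0x74→b29/s1 MISS; vc=[]
#1 0x77→b29/s1 L1-HIT; vc=[]
#2 0x75→b29/s1 L1-HIT; vc=[]
#3 0x68→b26/s2 MISS; vc=[]
#4 0x74→b29/s1 L1-HIT; vc=[]
#5 0x1b→b6/s2 MISS; vc=[26]
#6 0x76→b29/s1 L1-HIT; vc=[26]
#7 0x69→b26/s2 VC-HIT; vc=[6]
#8 0x7b→b30/s2 MISS; vc=[6,26]
#9 0x7b→b30/s2 L1-HIT; vc=[6,26]
#10 0x78→b30/s2 L1-HIT; vc=[6,26]
#11 0x7b→b30/s2 L1-HIT; vc=[6,26]
#12 0x18→b6/s2 VC-HIT; vc=[30,26]

MISSES = 4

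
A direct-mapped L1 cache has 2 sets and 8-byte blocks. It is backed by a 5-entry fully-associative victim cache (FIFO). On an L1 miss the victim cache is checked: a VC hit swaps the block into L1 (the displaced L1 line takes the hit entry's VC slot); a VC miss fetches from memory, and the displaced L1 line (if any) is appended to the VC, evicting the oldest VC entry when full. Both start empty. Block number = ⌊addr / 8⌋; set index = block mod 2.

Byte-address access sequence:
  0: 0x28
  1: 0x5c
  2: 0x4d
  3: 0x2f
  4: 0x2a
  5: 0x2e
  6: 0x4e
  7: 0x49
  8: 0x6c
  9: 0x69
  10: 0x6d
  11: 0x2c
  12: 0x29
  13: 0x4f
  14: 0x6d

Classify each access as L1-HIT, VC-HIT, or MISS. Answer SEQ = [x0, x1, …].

SEQ = [MISS, MISS, MISS, VC-HIT, L1-HIT, L1-HIT, VC-HIT, L1-HIT, MISS, L1-HIT, L1-HIT, VC-HIT, L1-HIT, VC-HIT, VC-HIT]

0: 0x28 (blk 5, set 1) → MISS  vc=[]
1: 0x5c (blk 11, set 1) → MISS  vc=[5]
2: 0x4d (blk 9, set 1) → MISS  vc=[5, 11]
3: 0x2f (blk 5, set 1) → VC-HIT  vc=[9, 11]
4: 0x2a (blk 5, set 1) → L1-HIT  vc=[9, 11]
5: 0x2e (blk 5, set 1) → L1-HIT  vc=[9, 11]
6: 0x4e (blk 9, set 1) → VC-HIT  vc=[5, 11]
7: 0x49 (blk 9, set 1) → L1-HIT  vc=[5, 11]
8: 0x6c (blk 13, set 1) → MISS  vc=[5, 11, 9]
9: 0x69 (blk 13, set 1) → L1-HIT  vc=[5, 11, 9]
10: 0x6d (blk 13, set 1) → L1-HIT  vc=[5, 11, 9]
11: 0x2c (blk 5, set 1) → VC-HIT  vc=[13, 11, 9]
12: 0x29 (blk 5, set 1) → L1-HIT  vc=[13, 11, 9]
13: 0x4f (blk 9, set 1) → VC-HIT  vc=[13, 11, 5]
14: 0x6d (blk 13, set 1) → VC-HIT  vc=[9, 11, 5]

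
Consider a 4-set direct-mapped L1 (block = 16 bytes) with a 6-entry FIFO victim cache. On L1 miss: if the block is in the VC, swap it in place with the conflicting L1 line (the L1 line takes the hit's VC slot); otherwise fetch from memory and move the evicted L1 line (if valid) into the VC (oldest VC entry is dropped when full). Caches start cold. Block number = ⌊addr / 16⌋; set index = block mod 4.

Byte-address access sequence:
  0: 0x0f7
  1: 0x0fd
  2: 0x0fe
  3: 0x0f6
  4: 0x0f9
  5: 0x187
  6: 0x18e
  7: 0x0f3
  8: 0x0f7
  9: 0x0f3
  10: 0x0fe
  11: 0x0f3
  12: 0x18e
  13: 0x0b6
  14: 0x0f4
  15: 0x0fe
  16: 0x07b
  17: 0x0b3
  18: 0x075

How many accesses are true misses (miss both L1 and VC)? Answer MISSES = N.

#0 0xf7→b15/s3 MISS; vc=[]
#1 0xfd→b15/s3 L1-HIT; vc=[]
#2 0xfe→b15/s3 L1-HIT; vc=[]
#3 0xf6→b15/s3 L1-HIT; vc=[]
#4 0xf9→b15/s3 L1-HIT; vc=[]
#5 0x187→b24/s0 MISS; vc=[]
#6 0x18e→b24/s0 L1-HIT; vc=[]
#7 0xf3→b15/s3 L1-HIT; vc=[]
#8 0xf7→b15/s3 L1-HIT; vc=[]
#9 0xf3→b15/s3 L1-HIT; vc=[]
#10 0xfe→b15/s3 L1-HIT; vc=[]
#11 0xf3→b15/s3 L1-HIT; vc=[]
#12 0x18e→b24/s0 L1-HIT; vc=[]
#13 0xb6→b11/s3 MISS; vc=[15]
#14 0xf4→b15/s3 VC-HIT; vc=[11]
#15 0xfe→b15/s3 L1-HIT; vc=[11]
#16 0x7b→b7/s3 MISS; vc=[11,15]
#17 0xb3→b11/s3 VC-HIT; vc=[7,15]
#18 0x75→b7/s3 VC-HIT; vc=[11,15]

MISSES = 4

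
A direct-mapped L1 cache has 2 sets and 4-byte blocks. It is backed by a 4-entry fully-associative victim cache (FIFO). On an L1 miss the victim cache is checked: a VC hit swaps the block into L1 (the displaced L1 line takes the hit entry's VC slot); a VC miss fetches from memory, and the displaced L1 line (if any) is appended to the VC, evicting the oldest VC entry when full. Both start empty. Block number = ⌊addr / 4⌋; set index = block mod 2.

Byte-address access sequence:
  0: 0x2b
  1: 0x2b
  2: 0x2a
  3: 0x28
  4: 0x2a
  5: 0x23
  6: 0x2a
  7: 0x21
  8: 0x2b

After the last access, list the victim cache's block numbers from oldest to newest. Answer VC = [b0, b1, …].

#0 0x2b→b10/s0 MISS; vc=[]
#1 0x2b→b10/s0 L1-HIT; vc=[]
#2 0x2a→b10/s0 L1-HIT; vc=[]
#3 0x28→b10/s0 L1-HIT; vc=[]
#4 0x2a→b10/s0 L1-HIT; vc=[]
#5 0x23→b8/s0 MISS; vc=[10]
#6 0x2a→b10/s0 VC-HIT; vc=[8]
#7 0x21→b8/s0 VC-HIT; vc=[10]
#8 0x2b→b10/s0 VC-HIT; vc=[8]

VC = [8]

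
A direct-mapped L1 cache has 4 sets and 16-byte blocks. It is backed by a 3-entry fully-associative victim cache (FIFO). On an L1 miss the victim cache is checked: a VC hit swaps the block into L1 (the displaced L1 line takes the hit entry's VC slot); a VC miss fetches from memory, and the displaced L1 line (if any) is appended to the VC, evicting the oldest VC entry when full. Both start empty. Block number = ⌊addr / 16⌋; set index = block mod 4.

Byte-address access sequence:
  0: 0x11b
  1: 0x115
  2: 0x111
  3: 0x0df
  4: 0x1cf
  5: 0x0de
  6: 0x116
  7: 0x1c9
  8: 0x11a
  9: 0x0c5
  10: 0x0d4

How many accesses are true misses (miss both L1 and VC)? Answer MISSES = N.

0: 0x11b (blk 17, set 1) → MISS  vc=[]
1: 0x115 (blk 17, set 1) → L1-HIT  vc=[]
2: 0x111 (blk 17, set 1) → L1-HIT  vc=[]
3: 0xdf (blk 13, set 1) → MISS  vc=[17]
4: 0x1cf (blk 28, set 0) → MISS  vc=[17]
5: 0xde (blk 13, set 1) → L1-HIT  vc=[17]
6: 0x116 (blk 17, set 1) → VC-HIT  vc=[13]
7: 0x1c9 (blk 28, set 0) → L1-HIT  vc=[13]
8: 0x11a (blk 17, set 1) → L1-HIT  vc=[13]
9: 0xc5 (blk 12, set 0) → MISS  vc=[13, 28]
10: 0xd4 (blk 13, set 1) → VC-HIT  vc=[17, 28]

MISSES = 4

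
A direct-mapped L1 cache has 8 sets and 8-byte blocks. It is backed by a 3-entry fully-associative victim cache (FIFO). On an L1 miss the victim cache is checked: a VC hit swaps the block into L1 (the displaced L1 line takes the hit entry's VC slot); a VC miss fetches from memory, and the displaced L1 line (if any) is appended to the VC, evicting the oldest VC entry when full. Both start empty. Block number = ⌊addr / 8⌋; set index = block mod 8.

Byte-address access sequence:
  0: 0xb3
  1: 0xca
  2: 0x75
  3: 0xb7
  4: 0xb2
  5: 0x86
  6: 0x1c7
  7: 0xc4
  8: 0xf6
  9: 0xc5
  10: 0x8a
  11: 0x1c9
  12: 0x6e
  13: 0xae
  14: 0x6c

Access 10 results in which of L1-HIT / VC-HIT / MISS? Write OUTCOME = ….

#0 0xb3→b22/s6 MISS; vc=[]
#1 0xca→b25/s1 MISS; vc=[]
#2 0x75→b14/s6 MISS; vc=[22]
#3 0xb7→b22/s6 VC-HIT; vc=[14]
#4 0xb2→b22/s6 L1-HIT; vc=[14]
#5 0x86→b16/s0 MISS; vc=[14]
#6 0x1c7→b56/s0 MISS; vc=[14,16]
#7 0xc4→b24/s0 MISS; vc=[14,16,56]
#8 0xf6→b30/s6 MISS; vc=[16,56,22]
#9 0xc5→b24/s0 L1-HIT; vc=[16,56,22]
#10 0x8a→b17/s1 MISS; vc=[56,22,25]
#11 0x1c9→b57/s1 MISS; vc=[22,25,17]
#12 0x6e→b13/s5 MISS; vc=[22,25,17]
#13 0xae→b21/s5 MISS; vc=[25,17,13]
#14 0x6c→b13/s5 VC-HIT; vc=[25,17,21]

OUTCOME = MISS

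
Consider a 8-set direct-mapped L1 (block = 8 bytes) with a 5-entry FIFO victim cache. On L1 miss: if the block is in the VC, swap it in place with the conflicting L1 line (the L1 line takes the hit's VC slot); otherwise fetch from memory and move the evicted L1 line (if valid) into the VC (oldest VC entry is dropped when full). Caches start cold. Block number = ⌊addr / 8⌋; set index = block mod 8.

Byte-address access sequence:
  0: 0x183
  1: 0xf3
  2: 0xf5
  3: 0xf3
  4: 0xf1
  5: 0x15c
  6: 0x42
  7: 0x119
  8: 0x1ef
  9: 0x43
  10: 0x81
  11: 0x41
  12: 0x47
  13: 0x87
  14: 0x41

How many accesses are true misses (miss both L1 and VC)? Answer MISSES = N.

#0 0x183→b48/s0 MISS; vc=[]
#1 0xf3→b30/s6 MISS; vc=[]
#2 0xf5→b30/s6 L1-HIT; vc=[]
#3 0xf3→b30/s6 L1-HIT; vc=[]
#4 0xf1→b30/s6 L1-HIT; vc=[]
#5 0x15c→b43/s3 MISS; vc=[]
#6 0x42→b8/s0 MISS; vc=[48]
#7 0x119→b35/s3 MISS; vc=[48,43]
#8 0x1ef→b61/s5 MISS; vc=[48,43]
#9 0x43→b8/s0 L1-HIT; vc=[48,43]
#10 0x81→b16/s0 MISS; vc=[48,43,8]
#11 0x41→b8/s0 VC-HIT; vc=[48,43,16]
#12 0x47→b8/s0 L1-HIT; vc=[48,43,16]
#13 0x87→b16/s0 VC-HIT; vc=[48,43,8]
#14 0x41→b8/s0 VC-HIT; vc=[48,43,16]

MISSES = 7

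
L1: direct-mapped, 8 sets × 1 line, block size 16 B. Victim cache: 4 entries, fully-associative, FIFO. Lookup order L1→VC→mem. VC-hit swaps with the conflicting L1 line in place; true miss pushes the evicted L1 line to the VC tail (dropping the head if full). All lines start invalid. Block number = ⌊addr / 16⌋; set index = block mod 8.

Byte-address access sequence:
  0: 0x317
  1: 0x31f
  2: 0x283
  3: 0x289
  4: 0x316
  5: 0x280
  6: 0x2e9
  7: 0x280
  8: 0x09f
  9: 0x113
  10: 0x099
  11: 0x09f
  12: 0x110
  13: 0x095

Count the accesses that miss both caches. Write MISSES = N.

  [0] addr=0x317 blk=49 s=1: MISS | VC []
  [1] addr=0x31f blk=49 s=1: L1-HIT | VC []
  [2] addr=0x283 blk=40 s=0: MISS | VC []
  [3] addr=0x289 blk=40 s=0: L1-HIT | VC []
  [4] addr=0x316 blk=49 s=1: L1-HIT | VC []
  [5] addr=0x280 blk=40 s=0: L1-HIT | VC []
  [6] addr=0x2e9 blk=46 s=6: MISS | VC []
  [7] addr=0x280 blk=40 s=0: L1-HIT | VC []
  [8] addr=0x9f blk=9 s=1: MISS | VC [49]
  [9] addr=0x113 blk=17 s=1: MISS | VC [49, 9]
  [10] addr=0x99 blk=9 s=1: VC-HIT | VC [49, 17]
  [11] addr=0x9f blk=9 s=1: L1-HIT | VC [49, 17]
  [12] addr=0x110 blk=17 s=1: VC-HIT | VC [49, 9]
  [13] addr=0x95 blk=9 s=1: VC-HIT | VC [49, 17]

MISSES = 5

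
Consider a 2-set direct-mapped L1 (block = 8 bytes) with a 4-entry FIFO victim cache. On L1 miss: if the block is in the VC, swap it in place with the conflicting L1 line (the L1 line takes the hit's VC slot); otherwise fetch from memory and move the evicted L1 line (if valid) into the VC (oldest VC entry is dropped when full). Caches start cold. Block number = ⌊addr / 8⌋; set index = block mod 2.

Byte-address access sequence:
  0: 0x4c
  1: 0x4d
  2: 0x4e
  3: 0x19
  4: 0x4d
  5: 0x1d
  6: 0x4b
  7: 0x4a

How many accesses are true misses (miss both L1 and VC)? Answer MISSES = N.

MISSES = 2

  [0] addr=0x4c blk=9 s=1: MISS | VC []
  [1] addr=0x4d blk=9 s=1: L1-HIT | VC []
  [2] addr=0x4e blk=9 s=1: L1-HIT | VC []
  [3] addr=0x19 blk=3 s=1: MISS | VC [9]
  [4] addr=0x4d blk=9 s=1: VC-HIT | VC [3]
  [5] addr=0x1d blk=3 s=1: VC-HIT | VC [9]
  [6] addr=0x4b blk=9 s=1: VC-HIT | VC [3]
  [7] addr=0x4a blk=9 s=1: L1-HIT | VC [3]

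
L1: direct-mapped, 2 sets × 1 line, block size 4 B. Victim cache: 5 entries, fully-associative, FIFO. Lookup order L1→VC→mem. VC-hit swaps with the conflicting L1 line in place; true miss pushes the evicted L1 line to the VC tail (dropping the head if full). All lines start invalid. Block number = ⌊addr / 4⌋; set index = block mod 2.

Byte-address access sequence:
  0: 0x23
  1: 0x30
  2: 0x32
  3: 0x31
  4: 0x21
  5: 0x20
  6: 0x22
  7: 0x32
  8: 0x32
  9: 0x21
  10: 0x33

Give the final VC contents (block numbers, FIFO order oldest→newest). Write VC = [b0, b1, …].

0: 0x23 (blk 8, set 0) → MISS  vc=[]
1: 0x30 (blk 12, set 0) → MISS  vc=[8]
2: 0x32 (blk 12, set 0) → L1-HIT  vc=[8]
3: 0x31 (blk 12, set 0) → L1-HIT  vc=[8]
4: 0x21 (blk 8, set 0) → VC-HIT  vc=[12]
5: 0x20 (blk 8, set 0) → L1-HIT  vc=[12]
6: 0x22 (blk 8, set 0) → L1-HIT  vc=[12]
7: 0x32 (blk 12, set 0) → VC-HIT  vc=[8]
8: 0x32 (blk 12, set 0) → L1-HIT  vc=[8]
9: 0x21 (blk 8, set 0) → VC-HIT  vc=[12]
10: 0x33 (blk 12, set 0) → VC-HIT  vc=[8]

VC = [8]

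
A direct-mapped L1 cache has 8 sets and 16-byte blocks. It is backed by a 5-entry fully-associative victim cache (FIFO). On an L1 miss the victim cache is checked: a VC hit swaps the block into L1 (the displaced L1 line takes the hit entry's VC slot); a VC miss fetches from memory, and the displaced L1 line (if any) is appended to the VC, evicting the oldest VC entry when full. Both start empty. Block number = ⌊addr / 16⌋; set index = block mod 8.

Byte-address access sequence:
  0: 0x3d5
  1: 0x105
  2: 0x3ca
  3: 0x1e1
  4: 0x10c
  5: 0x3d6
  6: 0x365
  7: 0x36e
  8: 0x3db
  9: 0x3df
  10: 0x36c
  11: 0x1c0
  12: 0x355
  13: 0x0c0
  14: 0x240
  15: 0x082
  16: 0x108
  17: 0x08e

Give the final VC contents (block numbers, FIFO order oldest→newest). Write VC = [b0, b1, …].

#0 0x3d5→b61/s5 MISS; vc=[]
#1 0x105→b16/s0 MISS; vc=[]
#2 0x3ca→b60/s4 MISS; vc=[]
#3 0x1e1→b30/s6 MISS; vc=[]
#4 0x10c→b16/s0 L1-HIT; vc=[]
#5 0x3d6→b61/s5 L1-HIT; vc=[]
#6 0x365→b54/s6 MISS; vc=[30]
#7 0x36e→b54/s6 L1-HIT; vc=[30]
#8 0x3db→b61/s5 L1-HIT; vc=[30]
#9 0x3df→b61/s5 L1-HIT; vc=[30]
#10 0x36c→b54/s6 L1-HIT; vc=[30]
#11 0x1c0→b28/s4 MISS; vc=[30,60]
#12 0x355→b53/s5 MISS; vc=[30,60,61]
#13 0xc0→b12/s4 MISS; vc=[30,60,61,28]
#14 0x240→b36/s4 MISS; vc=[30,60,61,28,12]
#15 0x82→b8/s0 MISS; vc=[60,61,28,12,16]
#16 0x108→b16/s0 VC-HIT; vc=[60,61,28,12,8]
#17 0x8e→b8/s0 VC-HIT; vc=[60,61,28,12,16]

VC = [60, 61, 28, 12, 16]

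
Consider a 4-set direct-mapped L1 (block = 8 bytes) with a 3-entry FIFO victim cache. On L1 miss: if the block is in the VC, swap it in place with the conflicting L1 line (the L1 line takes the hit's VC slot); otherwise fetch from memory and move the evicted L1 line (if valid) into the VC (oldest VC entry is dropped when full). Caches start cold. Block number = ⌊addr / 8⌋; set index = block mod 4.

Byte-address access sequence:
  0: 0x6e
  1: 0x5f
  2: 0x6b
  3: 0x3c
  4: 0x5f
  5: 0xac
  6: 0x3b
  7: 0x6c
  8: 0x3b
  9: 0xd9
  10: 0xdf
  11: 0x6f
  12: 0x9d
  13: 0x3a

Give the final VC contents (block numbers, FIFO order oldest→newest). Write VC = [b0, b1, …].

VC = [21, 19, 27]

#0 0x6e→b13/s1 MISS; vc=[]
#1 0x5f→b11/s3 MISS; vc=[]
#2 0x6b→b13/s1 L1-HIT; vc=[]
#3 0x3c→b7/s3 MISS; vc=[11]
#4 0x5f→b11/s3 VC-HIT; vc=[7]
#5 0xac→b21/s1 MISS; vc=[7,13]
#6 0x3b→b7/s3 VC-HIT; vc=[11,13]
#7 0x6c→b13/s1 VC-HIT; vc=[11,21]
#8 0x3b→b7/s3 L1-HIT; vc=[11,21]
#9 0xd9→b27/s3 MISS; vc=[11,21,7]
#10 0xdf→b27/s3 L1-HIT; vc=[11,21,7]
#11 0x6f→b13/s1 L1-HIT; vc=[11,21,7]
#12 0x9d→b19/s3 MISS; vc=[21,7,27]
#13 0x3a→b7/s3 VC-HIT; vc=[21,19,27]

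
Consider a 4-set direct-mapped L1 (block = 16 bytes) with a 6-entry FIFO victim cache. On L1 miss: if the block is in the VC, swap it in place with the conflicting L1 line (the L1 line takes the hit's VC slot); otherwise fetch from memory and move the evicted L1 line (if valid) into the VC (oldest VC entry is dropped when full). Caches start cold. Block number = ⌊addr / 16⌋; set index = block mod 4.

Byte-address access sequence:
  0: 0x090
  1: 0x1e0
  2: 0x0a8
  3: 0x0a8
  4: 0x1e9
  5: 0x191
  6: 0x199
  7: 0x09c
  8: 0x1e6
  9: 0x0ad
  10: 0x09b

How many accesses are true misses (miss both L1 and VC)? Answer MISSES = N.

0: 0x90 (blk 9, set 1) → MISS  vc=[]
1: 0x1e0 (blk 30, set 2) → MISS  vc=[]
2: 0xa8 (blk 10, set 2) → MISS  vc=[30]
3: 0xa8 (blk 10, set 2) → L1-HIT  vc=[30]
4: 0x1e9 (blk 30, set 2) → VC-HIT  vc=[10]
5: 0x191 (blk 25, set 1) → MISS  vc=[10, 9]
6: 0x199 (blk 25, set 1) → L1-HIT  vc=[10, 9]
7: 0x9c (blk 9, set 1) → VC-HIT  vc=[10, 25]
8: 0x1e6 (blk 30, set 2) → L1-HIT  vc=[10, 25]
9: 0xad (blk 10, set 2) → VC-HIT  vc=[30, 25]
10: 0x9b (blk 9, set 1) → L1-HIT  vc=[30, 25]

MISSES = 4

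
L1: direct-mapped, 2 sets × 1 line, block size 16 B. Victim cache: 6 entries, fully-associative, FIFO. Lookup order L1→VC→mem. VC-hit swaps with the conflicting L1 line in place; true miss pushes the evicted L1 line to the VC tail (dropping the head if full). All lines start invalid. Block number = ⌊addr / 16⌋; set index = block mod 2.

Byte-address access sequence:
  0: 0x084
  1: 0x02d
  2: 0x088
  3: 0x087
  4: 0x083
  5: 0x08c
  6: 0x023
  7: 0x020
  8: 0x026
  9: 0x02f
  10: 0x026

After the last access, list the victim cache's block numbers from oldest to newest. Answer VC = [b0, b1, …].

0: 0x84 (blk 8, set 0) → MISS  vc=[]
1: 0x2d (blk 2, set 0) → MISS  vc=[8]
2: 0x88 (blk 8, set 0) → VC-HIT  vc=[2]
3: 0x87 (blk 8, set 0) → L1-HIT  vc=[2]
4: 0x83 (blk 8, set 0) → L1-HIT  vc=[2]
5: 0x8c (blk 8, set 0) → L1-HIT  vc=[2]
6: 0x23 (blk 2, set 0) → VC-HIT  vc=[8]
7: 0x20 (blk 2, set 0) → L1-HIT  vc=[8]
8: 0x26 (blk 2, set 0) → L1-HIT  vc=[8]
9: 0x2f (blk 2, set 0) → L1-HIT  vc=[8]
10: 0x26 (blk 2, set 0) → L1-HIT  vc=[8]

VC = [8]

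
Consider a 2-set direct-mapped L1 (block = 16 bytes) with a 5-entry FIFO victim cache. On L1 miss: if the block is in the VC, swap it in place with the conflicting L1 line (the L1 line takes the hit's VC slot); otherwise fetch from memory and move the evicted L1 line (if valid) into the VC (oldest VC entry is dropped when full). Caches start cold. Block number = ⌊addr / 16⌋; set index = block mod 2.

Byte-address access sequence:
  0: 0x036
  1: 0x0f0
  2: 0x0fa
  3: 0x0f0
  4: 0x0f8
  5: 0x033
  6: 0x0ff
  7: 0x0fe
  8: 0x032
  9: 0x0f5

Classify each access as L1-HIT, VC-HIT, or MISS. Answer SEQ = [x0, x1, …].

SEQ = [MISS, MISS, L1-HIT, L1-HIT, L1-HIT, VC-HIT, VC-HIT, L1-HIT, VC-HIT, VC-HIT]

#0 0x36→b3/s1 MISS; vc=[]
#1 0xf0→b15/s1 MISS; vc=[3]
#2 0xfa→b15/s1 L1-HIT; vc=[3]
#3 0xf0→b15/s1 L1-HIT; vc=[3]
#4 0xf8→b15/s1 L1-HIT; vc=[3]
#5 0x33→b3/s1 VC-HIT; vc=[15]
#6 0xff→b15/s1 VC-HIT; vc=[3]
#7 0xfe→b15/s1 L1-HIT; vc=[3]
#8 0x32→b3/s1 VC-HIT; vc=[15]
#9 0xf5→b15/s1 VC-HIT; vc=[3]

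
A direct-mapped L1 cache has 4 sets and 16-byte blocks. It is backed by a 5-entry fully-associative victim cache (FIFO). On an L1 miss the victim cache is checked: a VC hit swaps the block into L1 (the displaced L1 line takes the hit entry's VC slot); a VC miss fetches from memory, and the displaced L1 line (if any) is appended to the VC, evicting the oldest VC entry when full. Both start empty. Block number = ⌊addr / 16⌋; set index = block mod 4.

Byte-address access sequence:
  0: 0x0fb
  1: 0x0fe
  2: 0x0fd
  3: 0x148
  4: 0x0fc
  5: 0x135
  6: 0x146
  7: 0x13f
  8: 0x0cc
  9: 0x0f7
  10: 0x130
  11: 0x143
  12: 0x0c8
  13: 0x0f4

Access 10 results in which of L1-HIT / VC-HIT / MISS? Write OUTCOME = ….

  [0] addr=0xfb blk=15 s=3: MISS | VC []
  [1] addr=0xfe blk=15 s=3: L1-HIT | VC []
  [2] addr=0xfd blk=15 s=3: L1-HIT | VC []
  [3] addr=0x148 blk=20 s=0: MISS | VC []
  [4] addr=0xfc blk=15 s=3: L1-HIT | VC []
  [5] addr=0x135 blk=19 s=3: MISS | VC [15]
  [6] addr=0x146 blk=20 s=0: L1-HIT | VC [15]
  [7] addr=0x13f blk=19 s=3: L1-HIT | VC [15]
  [8] addr=0xcc blk=12 s=0: MISS | VC [15, 20]
  [9] addr=0xf7 blk=15 s=3: VC-HIT | VC [19, 20]
  [10] addr=0x130 blk=19 s=3: VC-HIT | VC [15, 20]
  [11] addr=0x143 blk=20 s=0: VC-HIT | VC [15, 12]
  [12] addr=0xc8 blk=12 s=0: VC-HIT | VC [15, 20]
  [13] addr=0xf4 blk=15 s=3: VC-HIT | VC [19, 20]

OUTCOME = VC-HIT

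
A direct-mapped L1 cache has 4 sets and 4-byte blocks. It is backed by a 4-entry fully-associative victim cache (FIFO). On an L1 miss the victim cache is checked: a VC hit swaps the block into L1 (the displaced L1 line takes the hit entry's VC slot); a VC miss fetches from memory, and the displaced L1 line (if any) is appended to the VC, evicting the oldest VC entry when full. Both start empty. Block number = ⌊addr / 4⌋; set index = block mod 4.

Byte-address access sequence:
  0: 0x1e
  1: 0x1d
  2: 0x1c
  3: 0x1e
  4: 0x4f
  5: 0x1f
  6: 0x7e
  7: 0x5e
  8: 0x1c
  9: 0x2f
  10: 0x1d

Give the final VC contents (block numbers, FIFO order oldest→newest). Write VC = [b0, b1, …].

VC = [19, 23, 31, 11]

0: 0x1e (blk 7, set 3) → MISS  vc=[]
1: 0x1d (blk 7, set 3) → L1-HIT  vc=[]
2: 0x1c (blk 7, set 3) → L1-HIT  vc=[]
3: 0x1e (blk 7, set 3) → L1-HIT  vc=[]
4: 0x4f (blk 19, set 3) → MISS  vc=[7]
5: 0x1f (blk 7, set 3) → VC-HIT  vc=[19]
6: 0x7e (blk 31, set 3) → MISS  vc=[19, 7]
7: 0x5e (blk 23, set 3) → MISS  vc=[19, 7, 31]
8: 0x1c (blk 7, set 3) → VC-HIT  vc=[19, 23, 31]
9: 0x2f (blk 11, set 3) → MISS  vc=[19, 23, 31, 7]
10: 0x1d (blk 7, set 3) → VC-HIT  vc=[19, 23, 31, 11]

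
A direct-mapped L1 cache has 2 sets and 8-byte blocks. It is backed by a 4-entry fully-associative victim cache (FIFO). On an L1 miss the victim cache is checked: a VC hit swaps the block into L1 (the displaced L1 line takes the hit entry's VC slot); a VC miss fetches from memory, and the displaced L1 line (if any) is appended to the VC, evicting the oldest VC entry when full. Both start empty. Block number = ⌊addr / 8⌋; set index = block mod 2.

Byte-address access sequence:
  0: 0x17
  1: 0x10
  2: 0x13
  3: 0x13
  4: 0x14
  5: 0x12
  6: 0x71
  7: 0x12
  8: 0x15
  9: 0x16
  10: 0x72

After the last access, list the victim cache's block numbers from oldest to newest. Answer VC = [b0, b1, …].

VC = [2]

#0 0x17→b2/s0 MISS; vc=[]
#1 0x10→b2/s0 L1-HIT; vc=[]
#2 0x13→b2/s0 L1-HIT; vc=[]
#3 0x13→b2/s0 L1-HIT; vc=[]
#4 0x14→b2/s0 L1-HIT; vc=[]
#5 0x12→b2/s0 L1-HIT; vc=[]
#6 0x71→b14/s0 MISS; vc=[2]
#7 0x12→b2/s0 VC-HIT; vc=[14]
#8 0x15→b2/s0 L1-HIT; vc=[14]
#9 0x16→b2/s0 L1-HIT; vc=[14]
#10 0x72→b14/s0 VC-HIT; vc=[2]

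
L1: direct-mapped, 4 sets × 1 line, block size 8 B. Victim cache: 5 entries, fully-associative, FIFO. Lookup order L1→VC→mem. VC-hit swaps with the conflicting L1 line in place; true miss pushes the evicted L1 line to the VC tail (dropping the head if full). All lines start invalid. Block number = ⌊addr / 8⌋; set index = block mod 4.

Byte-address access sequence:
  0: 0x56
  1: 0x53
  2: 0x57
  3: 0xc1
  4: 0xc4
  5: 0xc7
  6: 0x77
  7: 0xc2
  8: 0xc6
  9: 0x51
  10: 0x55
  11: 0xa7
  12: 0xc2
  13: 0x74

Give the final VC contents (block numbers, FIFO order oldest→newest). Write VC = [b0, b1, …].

  [0] addr=0x56 blk=10 s=2: MISS | VC []
  [1] addr=0x53 blk=10 s=2: L1-HIT | VC []
  [2] addr=0x57 blk=10 s=2: L1-HIT | VC []
  [3] addr=0xc1 blk=24 s=0: MISS | VC []
  [4] addr=0xc4 blk=24 s=0: L1-HIT | VC []
  [5] addr=0xc7 blk=24 s=0: L1-HIT | VC []
  [6] addr=0x77 blk=14 s=2: MISS | VC [10]
  [7] addr=0xc2 blk=24 s=0: L1-HIT | VC [10]
  [8] addr=0xc6 blk=24 s=0: L1-HIT | VC [10]
  [9] addr=0x51 blk=10 s=2: VC-HIT | VC [14]
  [10] addr=0x55 blk=10 s=2: L1-HIT | VC [14]
  [11] addr=0xa7 blk=20 s=0: MISS | VC [14, 24]
  [12] addr=0xc2 blk=24 s=0: VC-HIT | VC [14, 20]
  [13] addr=0x74 blk=14 s=2: VC-HIT | VC [10, 20]

VC = [10, 20]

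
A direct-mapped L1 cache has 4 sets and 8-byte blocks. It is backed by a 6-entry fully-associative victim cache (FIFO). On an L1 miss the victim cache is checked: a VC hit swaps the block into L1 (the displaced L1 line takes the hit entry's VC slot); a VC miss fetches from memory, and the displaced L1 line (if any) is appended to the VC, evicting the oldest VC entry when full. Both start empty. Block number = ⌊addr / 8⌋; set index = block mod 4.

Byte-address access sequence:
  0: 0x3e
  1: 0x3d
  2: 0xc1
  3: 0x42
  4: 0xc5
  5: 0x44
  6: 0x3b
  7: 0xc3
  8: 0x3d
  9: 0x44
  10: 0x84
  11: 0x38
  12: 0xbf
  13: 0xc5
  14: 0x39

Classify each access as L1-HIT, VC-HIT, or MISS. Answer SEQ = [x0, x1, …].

SEQ = [MISS, L1-HIT, MISS, MISS, VC-HIT, VC-HIT, L1-HIT, VC-HIT, L1-HIT, VC-HIT, MISS, L1-HIT, MISS, VC-HIT, VC-HIT]

#0 0x3e→b7/s3 MISS; vc=[]
#1 0x3d→b7/s3 L1-HIT; vc=[]
#2 0xc1→b24/s0 MISS; vc=[]
#3 0x42→b8/s0 MISS; vc=[24]
#4 0xc5→b24/s0 VC-HIT; vc=[8]
#5 0x44→b8/s0 VC-HIT; vc=[24]
#6 0x3b→b7/s3 L1-HIT; vc=[24]
#7 0xc3→b24/s0 VC-HIT; vc=[8]
#8 0x3d→b7/s3 L1-HIT; vc=[8]
#9 0x44→b8/s0 VC-HIT; vc=[24]
#10 0x84→b16/s0 MISS; vc=[24,8]
#11 0x38→b7/s3 L1-HIT; vc=[24,8]
#12 0xbf→b23/s3 MISS; vc=[24,8,7]
#13 0xc5→b24/s0 VC-HIT; vc=[16,8,7]
#14 0x39→b7/s3 VC-HIT; vc=[16,8,23]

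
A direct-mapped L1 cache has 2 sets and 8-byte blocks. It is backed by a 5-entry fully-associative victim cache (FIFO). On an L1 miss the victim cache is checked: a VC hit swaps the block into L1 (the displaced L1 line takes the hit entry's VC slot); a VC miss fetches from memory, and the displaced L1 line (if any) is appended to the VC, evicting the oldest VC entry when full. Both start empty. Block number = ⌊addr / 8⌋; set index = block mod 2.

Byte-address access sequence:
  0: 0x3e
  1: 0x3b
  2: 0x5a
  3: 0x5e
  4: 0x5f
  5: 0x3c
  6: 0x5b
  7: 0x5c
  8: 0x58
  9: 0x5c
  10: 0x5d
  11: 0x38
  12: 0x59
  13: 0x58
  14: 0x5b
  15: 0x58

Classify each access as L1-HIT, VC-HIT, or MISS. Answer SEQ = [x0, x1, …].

SEQ = [MISS, L1-HIT, MISS, L1-HIT, L1-HIT, VC-HIT, VC-HIT, L1-HIT, L1-HIT, L1-HIT, L1-HIT, VC-HIT, VC-HIT, L1-HIT, L1-HIT, L1-HIT]

#0 0x3e→b7/s1 MISS; vc=[]
#1 0x3b→b7/s1 L1-HIT; vc=[]
#2 0x5a→b11/s1 MISS; vc=[7]
#3 0x5e→b11/s1 L1-HIT; vc=[7]
#4 0x5f→b11/s1 L1-HIT; vc=[7]
#5 0x3c→b7/s1 VC-HIT; vc=[11]
#6 0x5b→b11/s1 VC-HIT; vc=[7]
#7 0x5c→b11/s1 L1-HIT; vc=[7]
#8 0x58→b11/s1 L1-HIT; vc=[7]
#9 0x5c→b11/s1 L1-HIT; vc=[7]
#10 0x5d→b11/s1 L1-HIT; vc=[7]
#11 0x38→b7/s1 VC-HIT; vc=[11]
#12 0x59→b11/s1 VC-HIT; vc=[7]
#13 0x58→b11/s1 L1-HIT; vc=[7]
#14 0x5b→b11/s1 L1-HIT; vc=[7]
#15 0x58→b11/s1 L1-HIT; vc=[7]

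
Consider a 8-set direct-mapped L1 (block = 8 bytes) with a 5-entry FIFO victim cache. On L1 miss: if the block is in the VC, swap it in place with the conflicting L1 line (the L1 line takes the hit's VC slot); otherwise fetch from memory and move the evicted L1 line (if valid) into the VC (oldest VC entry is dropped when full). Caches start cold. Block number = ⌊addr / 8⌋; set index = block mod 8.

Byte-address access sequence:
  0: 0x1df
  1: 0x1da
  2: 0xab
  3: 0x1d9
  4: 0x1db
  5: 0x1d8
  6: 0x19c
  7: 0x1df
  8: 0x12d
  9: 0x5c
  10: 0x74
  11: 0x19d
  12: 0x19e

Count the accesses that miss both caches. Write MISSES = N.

0: 0x1df (blk 59, set 3) → MISS  vc=[]
1: 0x1da (blk 59, set 3) → L1-HIT  vc=[]
2: 0xab (blk 21, set 5) → MISS  vc=[]
3: 0x1d9 (blk 59, set 3) → L1-HIT  vc=[]
4: 0x1db (blk 59, set 3) → L1-HIT  vc=[]
5: 0x1d8 (blk 59, set 3) → L1-HIT  vc=[]
6: 0x19c (blk 51, set 3) → MISS  vc=[59]
7: 0x1df (blk 59, set 3) → VC-HIT  vc=[51]
8: 0x12d (blk 37, set 5) → MISS  vc=[51, 21]
9: 0x5c (blk 11, set 3) → MISS  vc=[51, 21, 59]
10: 0x74 (blk 14, set 6) → MISS  vc=[51, 21, 59]
11: 0x19d (blk 51, set 3) → VC-HIT  vc=[11, 21, 59]
12: 0x19e (blk 51, set 3) → L1-HIT  vc=[11, 21, 59]

MISSES = 6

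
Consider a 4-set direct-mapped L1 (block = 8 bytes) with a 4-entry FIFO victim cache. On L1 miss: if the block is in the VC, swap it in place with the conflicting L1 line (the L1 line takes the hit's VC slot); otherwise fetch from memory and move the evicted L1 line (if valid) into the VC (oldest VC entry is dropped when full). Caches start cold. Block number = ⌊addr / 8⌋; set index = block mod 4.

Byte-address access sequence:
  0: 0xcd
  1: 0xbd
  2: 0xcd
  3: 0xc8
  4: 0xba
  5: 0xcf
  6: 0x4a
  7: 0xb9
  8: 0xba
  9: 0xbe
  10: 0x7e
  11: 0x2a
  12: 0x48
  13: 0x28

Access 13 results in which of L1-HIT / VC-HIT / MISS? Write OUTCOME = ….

OUTCOME = VC-HIT

0: 0xcd (blk 25, set 1) → MISS  vc=[]
1: 0xbd (blk 23, set 3) → MISS  vc=[]
2: 0xcd (blk 25, set 1) → L1-HIT  vc=[]
3: 0xc8 (blk 25, set 1) → L1-HIT  vc=[]
4: 0xba (blk 23, set 3) → L1-HIT  vc=[]
5: 0xcf (blk 25, set 1) → L1-HIT  vc=[]
6: 0x4a (blk 9, set 1) → MISS  vc=[25]
7: 0xb9 (blk 23, set 3) → L1-HIT  vc=[25]
8: 0xba (blk 23, set 3) → L1-HIT  vc=[25]
9: 0xbe (blk 23, set 3) → L1-HIT  vc=[25]
10: 0x7e (blk 15, set 3) → MISS  vc=[25, 23]
11: 0x2a (blk 5, set 1) → MISS  vc=[25, 23, 9]
12: 0x48 (blk 9, set 1) → VC-HIT  vc=[25, 23, 5]
13: 0x28 (blk 5, set 1) → VC-HIT  vc=[25, 23, 9]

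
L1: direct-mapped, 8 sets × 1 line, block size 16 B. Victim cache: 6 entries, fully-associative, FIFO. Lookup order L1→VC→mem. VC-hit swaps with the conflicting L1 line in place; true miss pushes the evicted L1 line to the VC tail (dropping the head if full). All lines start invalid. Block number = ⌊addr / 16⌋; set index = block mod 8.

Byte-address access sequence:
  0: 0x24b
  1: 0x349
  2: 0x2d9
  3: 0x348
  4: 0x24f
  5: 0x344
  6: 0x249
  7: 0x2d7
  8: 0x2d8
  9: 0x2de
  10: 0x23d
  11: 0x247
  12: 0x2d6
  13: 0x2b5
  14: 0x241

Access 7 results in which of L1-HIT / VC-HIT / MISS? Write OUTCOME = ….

  [0] addr=0x24b blk=36 s=4: MISS | VC []
  [1] addr=0x349 blk=52 s=4: MISS | VC [36]
  [2] addr=0x2d9 blk=45 s=5: MISS | VC [36]
  [3] addr=0x348 blk=52 s=4: L1-HIT | VC [36]
  [4] addr=0x24f blk=36 s=4: VC-HIT | VC [52]
  [5] addr=0x344 blk=52 s=4: VC-HIT | VC [36]
  [6] addr=0x249 blk=36 s=4: VC-HIT | VC [52]
  [7] addr=0x2d7 blk=45 s=5: L1-HIT | VC [52]
  [8] addr=0x2d8 blk=45 s=5: L1-HIT | VC [52]
  [9] addr=0x2de blk=45 s=5: L1-HIT | VC [52]
  [10] addr=0x23d blk=35 s=3: MISS | VC [52]
  [11] addr=0x247 blk=36 s=4: L1-HIT | VC [52]
  [12] addr=0x2d6 blk=45 s=5: L1-HIT | VC [52]
  [13] addr=0x2b5 blk=43 s=3: MISS | VC [52, 35]
  [14] addr=0x241 blk=36 s=4: L1-HIT | VC [52, 35]

OUTCOME = L1-HIT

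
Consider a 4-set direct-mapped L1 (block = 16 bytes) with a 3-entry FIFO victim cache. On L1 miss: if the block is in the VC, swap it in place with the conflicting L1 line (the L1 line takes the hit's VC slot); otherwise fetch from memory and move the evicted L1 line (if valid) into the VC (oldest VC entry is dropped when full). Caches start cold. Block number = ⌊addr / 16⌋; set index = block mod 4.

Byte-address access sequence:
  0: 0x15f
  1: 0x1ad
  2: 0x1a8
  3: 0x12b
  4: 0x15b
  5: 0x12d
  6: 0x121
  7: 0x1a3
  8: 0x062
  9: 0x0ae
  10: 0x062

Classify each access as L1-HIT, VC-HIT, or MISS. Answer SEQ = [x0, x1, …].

  [0] addr=0x15f blk=21 s=1: MISS | VC []
  [1] addr=0x1ad blk=26 s=2: MISS | VC []
  [2] addr=0x1a8 blk=26 s=2: L1-HIT | VC []
  [3] addr=0x12b blk=18 s=2: MISS | VC [26]
  [4] addr=0x15b blk=21 s=1: L1-HIT | VC [26]
  [5] addr=0x12d blk=18 s=2: L1-HIT | VC [26]
  [6] addr=0x121 blk=18 s=2: L1-HIT | VC [26]
  [7] addr=0x1a3 blk=26 s=2: VC-HIT | VC [18]
  [8] addr=0x62 blk=6 s=2: MISS | VC [18, 26]
  [9] addr=0xae blk=10 s=2: MISS | VC [18, 26, 6]
  [10] addr=0x62 blk=6 s=2: VC-HIT | VC [18, 26, 10]

SEQ = [MISS, MISS, L1-HIT, MISS, L1-HIT, L1-HIT, L1-HIT, VC-HIT, MISS, MISS, VC-HIT]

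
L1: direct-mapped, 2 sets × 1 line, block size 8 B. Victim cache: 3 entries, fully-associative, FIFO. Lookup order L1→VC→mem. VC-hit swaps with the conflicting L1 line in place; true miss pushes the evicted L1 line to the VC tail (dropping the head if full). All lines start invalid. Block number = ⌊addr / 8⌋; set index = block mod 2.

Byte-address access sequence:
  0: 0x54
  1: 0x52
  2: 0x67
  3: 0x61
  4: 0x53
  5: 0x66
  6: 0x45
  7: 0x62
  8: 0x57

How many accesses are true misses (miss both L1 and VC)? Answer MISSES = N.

MISSES = 3

0: 0x54 (blk 10, set 0) → MISS  vc=[]
1: 0x52 (blk 10, set 0) → L1-HIT  vc=[]
2: 0x67 (blk 12, set 0) → MISS  vc=[10]
3: 0x61 (blk 12, set 0) → L1-HIT  vc=[10]
4: 0x53 (blk 10, set 0) → VC-HIT  vc=[12]
5: 0x66 (blk 12, set 0) → VC-HIT  vc=[10]
6: 0x45 (blk 8, set 0) → MISS  vc=[10, 12]
7: 0x62 (blk 12, set 0) → VC-HIT  vc=[10, 8]
8: 0x57 (blk 10, set 0) → VC-HIT  vc=[12, 8]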